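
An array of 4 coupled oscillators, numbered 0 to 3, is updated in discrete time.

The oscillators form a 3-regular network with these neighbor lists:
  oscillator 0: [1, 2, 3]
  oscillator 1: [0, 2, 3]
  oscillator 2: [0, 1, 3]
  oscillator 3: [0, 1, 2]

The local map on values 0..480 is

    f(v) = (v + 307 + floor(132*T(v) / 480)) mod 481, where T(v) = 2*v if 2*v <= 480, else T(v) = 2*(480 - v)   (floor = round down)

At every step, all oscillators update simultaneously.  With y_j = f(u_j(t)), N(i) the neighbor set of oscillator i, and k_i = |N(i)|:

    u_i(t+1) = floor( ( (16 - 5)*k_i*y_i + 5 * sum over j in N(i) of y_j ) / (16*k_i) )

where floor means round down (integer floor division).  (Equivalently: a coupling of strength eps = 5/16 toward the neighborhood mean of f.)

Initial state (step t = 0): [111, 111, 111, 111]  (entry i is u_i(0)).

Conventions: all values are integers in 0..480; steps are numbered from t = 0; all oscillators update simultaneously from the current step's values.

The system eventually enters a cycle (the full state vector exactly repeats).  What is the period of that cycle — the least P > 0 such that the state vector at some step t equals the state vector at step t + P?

Simulating step by step:
t=0: [111, 111, 111, 111]
t=1: [479, 479, 479, 479]
t=2: [305, 305, 305, 305]
t=3: [227, 227, 227, 227]
t=4: [177, 177, 177, 177]
t=5: [100, 100, 100, 100]
t=6: [462, 462, 462, 462]
t=7: [297, 297, 297, 297]
t=8: [223, 223, 223, 223]
t=9: [171, 171, 171, 171]
t=10: [91, 91, 91, 91]
t=11: [448, 448, 448, 448]
t=12: [291, 291, 291, 291]
t=13: [220, 220, 220, 220]
t=14: [167, 167, 167, 167]
t=15: [84, 84, 84, 84]
t=16: [437, 437, 437, 437]
t=17: [286, 286, 286, 286]
t=18: [218, 218, 218, 218]
t=19: [163, 163, 163, 163]
t=20: [78, 78, 78, 78]
t=21: [427, 427, 427, 427]
t=22: [282, 282, 282, 282]
t=23: [216, 216, 216, 216]
t=24: [160, 160, 160, 160]
t=25: [74, 74, 74, 74]
t=26: [421, 421, 421, 421]
t=27: [279, 279, 279, 279]
t=28: [215, 215, 215, 215]
t=29: [159, 159, 159, 159]
t=30: [72, 72, 72, 72]
t=31: [418, 418, 418, 418]
t=32: [278, 278, 278, 278]
t=33: [215, 215, 215, 215]

Answer: 5
Key observation: The state at step 28, [215, 215, 215, 215], reappears at step 33 — and no state repeats earlier — so the cycle the system enters has period 5.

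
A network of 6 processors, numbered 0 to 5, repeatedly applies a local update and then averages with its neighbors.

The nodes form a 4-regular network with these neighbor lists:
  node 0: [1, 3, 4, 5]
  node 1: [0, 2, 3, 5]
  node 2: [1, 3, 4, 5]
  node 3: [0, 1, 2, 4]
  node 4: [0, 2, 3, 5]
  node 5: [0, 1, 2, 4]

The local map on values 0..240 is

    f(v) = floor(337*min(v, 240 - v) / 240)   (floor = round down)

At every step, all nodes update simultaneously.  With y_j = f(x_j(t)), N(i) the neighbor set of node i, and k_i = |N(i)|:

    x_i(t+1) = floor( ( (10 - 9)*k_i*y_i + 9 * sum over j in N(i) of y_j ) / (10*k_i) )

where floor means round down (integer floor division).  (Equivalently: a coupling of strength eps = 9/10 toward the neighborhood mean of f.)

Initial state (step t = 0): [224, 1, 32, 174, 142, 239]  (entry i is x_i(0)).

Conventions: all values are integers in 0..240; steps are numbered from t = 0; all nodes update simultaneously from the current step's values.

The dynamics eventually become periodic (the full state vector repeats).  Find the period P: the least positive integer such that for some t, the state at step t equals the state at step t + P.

Simulating step by step:
t=0: [224, 1, 32, 174, 142, 239]
t=1: [54, 35, 56, 55, 49, 46]
t=2: [65, 71, 65, 68, 72, 67]
t=3: [96, 93, 96, 95, 93, 95]
t=4: [131, 133, 131, 132, 133, 132]
t=5: [150, 151, 150, 151, 151, 151]
t=6: [124, 124, 124, 124, 124, 124]
t=7: [162, 162, 162, 162, 162, 162]
t=8: [109, 109, 109, 109, 109, 109]
t=9: [153, 153, 153, 153, 153, 153]
t=10: [122, 122, 122, 122, 122, 122]
t=11: [165, 165, 165, 165, 165, 165]
t=12: [105, 105, 105, 105, 105, 105]
t=13: [147, 147, 147, 147, 147, 147]
t=14: [130, 130, 130, 130, 130, 130]
t=15: [154, 154, 154, 154, 154, 154]
t=16: [120, 120, 120, 120, 120, 120]
t=17: [168, 168, 168, 168, 168, 168]
t=18: [101, 101, 101, 101, 101, 101]
t=19: [141, 141, 141, 141, 141, 141]
t=20: [139, 139, 139, 139, 139, 139]
t=21: [141, 141, 141, 141, 141, 141]

Answer: 2
Key observation: The state at step 19, [141, 141, 141, 141, 141, 141], reappears at step 21 — and no state repeats earlier — so the cycle the system enters has period 2.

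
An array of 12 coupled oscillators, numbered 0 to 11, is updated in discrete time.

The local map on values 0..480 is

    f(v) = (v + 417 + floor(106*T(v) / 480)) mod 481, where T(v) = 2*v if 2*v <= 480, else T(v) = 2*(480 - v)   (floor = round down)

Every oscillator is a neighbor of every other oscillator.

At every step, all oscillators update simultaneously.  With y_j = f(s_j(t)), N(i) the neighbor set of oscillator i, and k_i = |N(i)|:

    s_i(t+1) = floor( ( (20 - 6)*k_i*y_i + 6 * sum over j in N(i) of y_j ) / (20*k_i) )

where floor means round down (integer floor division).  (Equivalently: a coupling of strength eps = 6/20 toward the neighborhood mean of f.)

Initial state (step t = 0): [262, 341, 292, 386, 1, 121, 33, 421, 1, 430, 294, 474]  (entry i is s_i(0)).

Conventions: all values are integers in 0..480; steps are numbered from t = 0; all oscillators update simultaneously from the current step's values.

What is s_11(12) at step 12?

Answer: s_11(12) = 333

Derivation:
t=0: [262, 341, 292, 386, 1, 121, 33, 421, 1, 430, 294, 474]
t=1: [312, 342, 324, 359, 396, 188, 426, 372, 396, 375, 324, 392]
t=2: [327, 338, 331, 345, 359, 250, 370, 349, 359, 351, 331, 357]
t=3: [332, 336, 333, 338, 344, 303, 348, 340, 344, 340, 333, 343]
t=4: [333, 335, 333, 335, 338, 322, 339, 336, 338, 336, 333, 337]
t=5: [333, 334, 333, 334, 335, 329, 336, 334, 335, 334, 333, 335]
t=6: [333, 333, 333, 333, 334, 331, 334, 333, 334, 333, 333, 334]
t=7: [333, 333, 333, 333, 333, 332, 333, 333, 333, 333, 333, 333]
t=8: [333, 333, 333, 333, 333, 333, 333, 333, 333, 333, 333, 333]
t=9: [333, 333, 333, 333, 333, 333, 333, 333, 333, 333, 333, 333]
t=10: [333, 333, 333, 333, 333, 333, 333, 333, 333, 333, 333, 333]
t=11: [333, 333, 333, 333, 333, 333, 333, 333, 333, 333, 333, 333]
t=12: [333, 333, 333, 333, 333, 333, 333, 333, 333, 333, 333, 333]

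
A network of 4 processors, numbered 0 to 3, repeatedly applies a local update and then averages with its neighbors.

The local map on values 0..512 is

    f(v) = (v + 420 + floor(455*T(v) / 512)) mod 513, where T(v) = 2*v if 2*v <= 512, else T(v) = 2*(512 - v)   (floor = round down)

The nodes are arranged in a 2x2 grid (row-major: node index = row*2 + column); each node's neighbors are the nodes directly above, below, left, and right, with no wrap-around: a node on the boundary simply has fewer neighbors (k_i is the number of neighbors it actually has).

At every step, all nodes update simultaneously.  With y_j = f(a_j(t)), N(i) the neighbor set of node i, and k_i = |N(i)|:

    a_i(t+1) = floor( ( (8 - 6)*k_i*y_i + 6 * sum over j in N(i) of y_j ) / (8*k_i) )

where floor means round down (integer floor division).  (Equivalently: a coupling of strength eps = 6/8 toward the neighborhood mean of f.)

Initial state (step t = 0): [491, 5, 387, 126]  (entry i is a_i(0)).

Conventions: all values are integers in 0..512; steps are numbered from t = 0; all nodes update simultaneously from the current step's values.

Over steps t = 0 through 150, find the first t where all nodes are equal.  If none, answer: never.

Simulating step by step:
t=0: [491, 5, 387, 126]  (not all equal)
t=1: [272, 367, 259, 227]  (not all equal)
t=2: [68, 48, 69, 51]  (not all equal)
t=3: [75, 63, 78, 63]  (not all equal)
t=4: [105, 93, 104, 96]  (not all equal)
t=5: [184, 180, 187, 178]  (not all equal)
t=6: [416, 408, 413, 412]  (not all equal)
t=7: [496, 495, 494, 496]  (not all equal)
t=8: [431, 431, 431, 431]  (all equal)

Answer: 8
Key observation: Synchronization is absorbing here: once all nodes are equal they stay equal, and step 8 is the first all-equal step.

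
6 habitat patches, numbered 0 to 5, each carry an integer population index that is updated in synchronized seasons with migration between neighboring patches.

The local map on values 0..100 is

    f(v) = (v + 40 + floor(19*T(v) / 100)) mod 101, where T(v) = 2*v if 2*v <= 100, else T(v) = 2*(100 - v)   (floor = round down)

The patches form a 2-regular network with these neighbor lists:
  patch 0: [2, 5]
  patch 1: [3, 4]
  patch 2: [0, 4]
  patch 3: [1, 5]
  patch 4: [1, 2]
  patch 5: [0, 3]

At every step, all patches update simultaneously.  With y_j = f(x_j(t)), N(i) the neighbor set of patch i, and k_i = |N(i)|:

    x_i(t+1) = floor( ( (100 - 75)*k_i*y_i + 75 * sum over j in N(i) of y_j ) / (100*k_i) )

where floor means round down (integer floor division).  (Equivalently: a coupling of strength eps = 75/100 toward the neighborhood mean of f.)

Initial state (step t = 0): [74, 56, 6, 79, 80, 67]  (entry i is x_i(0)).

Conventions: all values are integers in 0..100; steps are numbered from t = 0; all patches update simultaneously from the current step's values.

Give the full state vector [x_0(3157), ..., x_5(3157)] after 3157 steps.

Answer: [11, 11, 11, 11, 11, 11]
Key observation: The state at step 17, [11, 11, 11, 11, 11, 11], reappears at step 19: the system is in a cycle of period 2 from step 17 on.  Therefore the state at step 3157 equals the state at step 17 + ((3157 - 17) mod 2) = 17, which is [11, 11, 11, 11, 11, 11].

Derivation:
t=0: [74, 56, 6, 79, 80, 67]
t=1: [30, 21, 30, 17, 28, 22]
t=2: [76, 69, 79, 67, 75, 71]
t=3: [23, 20, 23, 19, 22, 21]
t=4: [69, 67, 70, 67, 69, 68]
t=5: [19, 18, 19, 18, 19, 18]
t=6: [65, 64, 66, 64, 65, 64]
t=7: [16, 16, 17, 16, 16, 16]
t=8: [62, 62, 62, 62, 62, 62]
t=9: [15, 15, 15, 15, 15, 15]
t=10: [60, 60, 60, 60, 60, 60]
t=11: [14, 14, 14, 14, 14, 14]
t=12: [59, 59, 59, 59, 59, 59]
t=13: [13, 13, 13, 13, 13, 13]
t=14: [57, 57, 57, 57, 57, 57]
t=15: [12, 12, 12, 12, 12, 12]
t=16: [56, 56, 56, 56, 56, 56]
t=17: [11, 11, 11, 11, 11, 11]
t=18: [55, 55, 55, 55, 55, 55]
t=19: [11, 11, 11, 11, 11, 11]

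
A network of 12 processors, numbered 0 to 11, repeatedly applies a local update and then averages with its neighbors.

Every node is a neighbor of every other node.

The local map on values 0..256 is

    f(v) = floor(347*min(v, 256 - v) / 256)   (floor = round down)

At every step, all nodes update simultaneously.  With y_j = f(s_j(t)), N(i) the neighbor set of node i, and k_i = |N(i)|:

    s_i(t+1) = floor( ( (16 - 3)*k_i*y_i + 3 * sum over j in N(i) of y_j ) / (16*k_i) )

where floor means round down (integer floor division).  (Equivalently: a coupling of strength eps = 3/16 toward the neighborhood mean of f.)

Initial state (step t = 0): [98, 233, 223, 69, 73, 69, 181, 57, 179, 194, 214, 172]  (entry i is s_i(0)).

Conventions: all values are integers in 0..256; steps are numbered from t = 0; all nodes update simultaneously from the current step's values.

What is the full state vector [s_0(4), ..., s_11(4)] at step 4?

Answer: [154, 139, 151, 131, 127, 131, 124, 147, 126, 141, 163, 135]

Derivation:
t=0: [98, 233, 223, 69, 73, 69, 181, 57, 179, 194, 214, 172]
t=1: [122, 42, 52, 91, 95, 91, 97, 78, 100, 84, 62, 107]
t=2: [154, 68, 79, 121, 125, 121, 127, 107, 130, 113, 90, 138]
t=3: [139, 103, 115, 160, 164, 160, 166, 145, 165, 151, 126, 156]
t=4: [154, 139, 151, 131, 127, 131, 124, 147, 126, 141, 163, 135]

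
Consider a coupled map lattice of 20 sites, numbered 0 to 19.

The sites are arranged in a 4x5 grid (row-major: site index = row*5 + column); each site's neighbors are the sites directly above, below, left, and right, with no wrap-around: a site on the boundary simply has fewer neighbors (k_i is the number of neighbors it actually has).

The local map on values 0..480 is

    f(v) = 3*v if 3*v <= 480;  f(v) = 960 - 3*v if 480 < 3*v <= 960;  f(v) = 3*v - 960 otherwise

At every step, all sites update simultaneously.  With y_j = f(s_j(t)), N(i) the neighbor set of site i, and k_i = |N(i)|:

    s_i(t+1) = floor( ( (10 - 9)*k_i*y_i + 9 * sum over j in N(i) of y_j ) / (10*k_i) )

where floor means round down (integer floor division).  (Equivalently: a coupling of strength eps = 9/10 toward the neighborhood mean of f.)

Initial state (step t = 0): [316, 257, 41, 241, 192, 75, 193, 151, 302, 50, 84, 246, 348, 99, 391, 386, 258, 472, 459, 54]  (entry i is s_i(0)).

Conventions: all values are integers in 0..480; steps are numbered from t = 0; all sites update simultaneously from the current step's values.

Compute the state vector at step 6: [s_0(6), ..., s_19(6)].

Simulating step by step:
t=0: [316, 257, 41, 241, 192, 75, 193, 151, 302, 50, 84, 246, 348, 99, 391, 386, 258, 472, 459, 54]
t=1: [187, 173, 276, 192, 212, 216, 283, 189, 261, 210, 218, 225, 329, 202, 204, 216, 281, 251, 316, 299]
t=2: [378, 236, 378, 228, 353, 276, 333, 139, 346, 287, 303, 154, 281, 162, 258, 221, 252, 67, 188, 168]
t=3: [190, 141, 300, 132, 178, 92, 288, 133, 292, 118, 272, 138, 361, 222, 327, 144, 308, 235, 378, 307]
t=4: [353, 206, 371, 210, 380, 216, 349, 121, 333, 194, 351, 131, 318, 119, 208, 124, 333, 125, 193, 91]
t=5: [304, 135, 325, 144, 336, 114, 325, 100, 325, 204, 332, 89, 335, 207, 336, 96, 345, 165, 339, 349]
t=6: [340, 63, 342, 66, 355, 63, 297, 50, 320, 68, 272, 65, 312, 71, 237, 78, 313, 99, 273, 55]

Answer: [340, 63, 342, 66, 355, 63, 297, 50, 320, 68, 272, 65, 312, 71, 237, 78, 313, 99, 273, 55]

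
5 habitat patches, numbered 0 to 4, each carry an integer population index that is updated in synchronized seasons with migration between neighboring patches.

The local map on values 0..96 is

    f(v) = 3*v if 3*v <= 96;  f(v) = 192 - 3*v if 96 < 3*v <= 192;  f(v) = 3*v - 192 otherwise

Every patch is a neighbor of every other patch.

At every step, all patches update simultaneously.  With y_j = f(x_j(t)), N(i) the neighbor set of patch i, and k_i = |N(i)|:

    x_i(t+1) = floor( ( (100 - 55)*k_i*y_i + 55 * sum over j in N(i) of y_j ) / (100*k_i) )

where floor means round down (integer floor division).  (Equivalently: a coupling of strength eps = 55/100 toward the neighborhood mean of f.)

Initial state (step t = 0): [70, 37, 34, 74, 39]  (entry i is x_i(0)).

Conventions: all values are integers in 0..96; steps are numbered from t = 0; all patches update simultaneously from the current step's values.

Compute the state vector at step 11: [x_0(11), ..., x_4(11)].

Answer: [30, 21, 21, 28, 21]

Derivation:
t=0: [70, 37, 34, 74, 39]
t=1: [46, 65, 68, 49, 63]
t=2: [32, 17, 19, 30, 17]
t=3: [77, 63, 65, 75, 63]
t=4: [23, 12, 12, 21, 12]
t=5: [54, 44, 44, 52, 44]
t=6: [43, 52, 52, 45, 52]
t=7: [51, 42, 42, 49, 42]
t=8: [50, 59, 59, 52, 59]
t=9: [30, 21, 21, 28, 21]
t=10: [78, 69, 69, 76, 69]
t=11: [30, 21, 21, 28, 21]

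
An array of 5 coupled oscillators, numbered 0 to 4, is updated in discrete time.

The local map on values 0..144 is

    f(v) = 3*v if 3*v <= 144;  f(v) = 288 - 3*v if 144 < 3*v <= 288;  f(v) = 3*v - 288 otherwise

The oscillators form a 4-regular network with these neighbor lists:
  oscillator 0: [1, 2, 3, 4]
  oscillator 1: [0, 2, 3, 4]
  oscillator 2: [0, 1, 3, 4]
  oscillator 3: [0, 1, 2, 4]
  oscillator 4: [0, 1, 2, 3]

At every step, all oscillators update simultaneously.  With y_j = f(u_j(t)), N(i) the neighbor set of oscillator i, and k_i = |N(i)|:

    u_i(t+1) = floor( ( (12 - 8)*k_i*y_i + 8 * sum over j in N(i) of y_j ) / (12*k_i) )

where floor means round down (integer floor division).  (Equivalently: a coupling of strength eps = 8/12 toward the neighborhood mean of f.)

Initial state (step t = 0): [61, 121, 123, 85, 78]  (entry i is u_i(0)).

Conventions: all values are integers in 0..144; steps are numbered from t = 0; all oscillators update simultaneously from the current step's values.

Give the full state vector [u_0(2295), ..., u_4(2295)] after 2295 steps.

Simulating step by step:
t=0: [61, 121, 123, 85, 78]
t=1: [75, 70, 71, 63, 67]
t=2: [77, 80, 79, 83, 81]
t=3: [49, 48, 48, 46, 47]
t=4: [141, 142, 142, 141, 141]
t=5: [136, 136, 136, 136, 136]
t=6: [120, 120, 120, 120, 120]
t=7: [72, 72, 72, 72, 72]
t=8: [72, 72, 72, 72, 72]

Answer: [72, 72, 72, 72, 72]
Key observation: The state at step 7, [72, 72, 72, 72, 72], reappears at step 8: the system is in a cycle of period 1 from step 7 on.  Therefore the state at step 2295 equals the state at step 7 + ((2295 - 7) mod 1) = 7, which is [72, 72, 72, 72, 72].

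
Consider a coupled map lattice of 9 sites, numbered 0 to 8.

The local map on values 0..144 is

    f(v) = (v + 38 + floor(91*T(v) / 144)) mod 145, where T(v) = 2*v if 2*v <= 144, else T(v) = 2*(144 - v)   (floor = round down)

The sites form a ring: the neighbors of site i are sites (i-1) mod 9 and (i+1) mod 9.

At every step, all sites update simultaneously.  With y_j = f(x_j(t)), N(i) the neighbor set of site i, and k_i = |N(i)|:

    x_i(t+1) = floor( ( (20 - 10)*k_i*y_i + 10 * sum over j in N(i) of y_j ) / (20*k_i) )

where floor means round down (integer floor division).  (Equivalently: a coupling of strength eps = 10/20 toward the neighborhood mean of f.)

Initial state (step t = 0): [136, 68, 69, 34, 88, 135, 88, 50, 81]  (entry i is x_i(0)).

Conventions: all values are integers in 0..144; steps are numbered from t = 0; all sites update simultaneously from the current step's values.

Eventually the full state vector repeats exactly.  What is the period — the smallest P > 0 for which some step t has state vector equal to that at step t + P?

Answer: 4
Key observation: The state at step 13, [40, 41, 41, 41, 41, 41, 40, 40, 40], reappears at step 17 — and no state repeats earlier — so the cycle the system enters has period 4.

Derivation:
t=0: [136, 68, 69, 34, 88, 135, 88, 50, 81]
t=1: [44, 45, 64, 82, 63, 45, 36, 29, 37]
t=2: [133, 113, 66, 44, 65, 108, 120, 111, 120]
t=3: [41, 42, 66, 89, 65, 43, 44, 44, 42]
t=4: [131, 109, 67, 46, 66, 111, 136, 136, 133]
t=5: [41, 44, 69, 92, 67, 42, 40, 39, 39]
t=6: [130, 113, 71, 48, 67, 109, 128, 126, 127]
t=7: [41, 45, 38, 24, 33, 44, 42, 41, 40]
t=8: [131, 133, 119, 105, 113, 129, 133, 130, 129]
t=9: [39, 40, 43, 45, 44, 41, 39, 39, 40]
t=10: [127, 129, 134, 137, 135, 130, 127, 126, 127]
t=11: [40, 40, 39, 38, 39, 40, 40, 41, 41]
t=12: [128, 127, 126, 125, 126, 127, 128, 129, 129]
t=13: [40, 41, 41, 41, 41, 41, 40, 40, 40]
t=14: [128, 129, 130, 130, 130, 129, 128, 128, 128]
t=15: [40, 40, 40, 40, 40, 40, 40, 41, 41]
t=16: [128, 128, 128, 128, 128, 128, 128, 129, 129]
t=17: [40, 41, 41, 41, 41, 41, 40, 40, 40]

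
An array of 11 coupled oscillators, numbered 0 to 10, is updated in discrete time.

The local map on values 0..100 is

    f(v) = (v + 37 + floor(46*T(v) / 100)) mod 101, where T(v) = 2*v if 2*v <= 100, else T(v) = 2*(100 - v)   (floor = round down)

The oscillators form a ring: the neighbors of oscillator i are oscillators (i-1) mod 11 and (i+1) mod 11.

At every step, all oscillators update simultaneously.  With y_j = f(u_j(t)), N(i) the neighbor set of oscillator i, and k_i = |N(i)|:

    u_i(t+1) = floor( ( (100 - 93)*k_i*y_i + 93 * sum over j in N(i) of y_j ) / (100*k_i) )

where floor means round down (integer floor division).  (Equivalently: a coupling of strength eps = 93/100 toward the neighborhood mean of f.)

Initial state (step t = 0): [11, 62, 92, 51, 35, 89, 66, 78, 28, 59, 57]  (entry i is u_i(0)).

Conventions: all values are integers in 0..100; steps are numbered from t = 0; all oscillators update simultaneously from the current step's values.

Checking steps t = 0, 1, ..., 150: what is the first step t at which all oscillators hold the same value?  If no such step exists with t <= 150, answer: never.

Answer: never
Key observation: The state at step 27 reappears at step 29 — the system is in a cycle of period 2 from step 27 on.  No step 0..29 is synchronized, and the cycle repeats forever, so no step up to 150 (or ever) has all oscillators equal.

Derivation:
t=0: [11, 62, 92, 51, 35, 89, 66, 78, 28, 59, 57]  (not all equal)
t=1: [33, 45, 32, 19, 31, 19, 34, 59, 36, 58, 44]  (not all equal)
t=2: [26, 93, 51, 95, 74, 50, 48, 5, 30, 13, 62]  (not all equal)
t=3: [37, 57, 34, 32, 33, 30, 38, 59, 56, 62, 70]  (not all equal)
t=4: [30, 5, 60, 53, 96, 56, 59, 20, 32, 32, 20]  (not all equal)
t=5: [62, 61, 38, 33, 32, 33, 51, 65, 87, 87, 94]  (not all equal)
t=6: [33, 20, 61, 56, 99, 67, 64, 33, 33, 34, 33]  (not all equal)
t=7: [88, 66, 51, 33, 32, 33, 64, 68, 53, 93, 53]  (not all equal)
t=8: [32, 33, 64, 67, 99, 67, 64, 32, 33, 32, 34]  (not all equal)
t=9: [53, 67, 64, 33, 33, 33, 63, 68, 98, 53, 91]  (not all equal)
t=10: [33, 32, 64, 68, 100, 68, 64, 33, 32, 34, 32]  (not all equal)
t=11: [98, 68, 63, 34, 33, 34, 64, 67, 53, 91, 53]  (not all equal)
t=12: [32, 33, 18, 61, 7, 61, 18, 32, 33, 32, 34]  (not all equal)
t=13: [53, 85, 66, 58, 33, 58, 65, 86, 98, 53, 91]  (not all equal)
t=14: [34, 32, 33, 64, 36, 64, 33, 34, 33, 34, 32]  (not all equal)
t=15: [91, 53, 67, 51, 31, 51, 22, 93, 7, 92, 7]  (not all equal)
t=16: [40, 33, 32, 62, 36, 83, 36, 62, 36, 48, 36]  (not all equal)
t=17: [49, 58, 68, 50, 31, 7, 31, 6, 28, 6, 18]  (not all equal)
t=18: [49, 31, 32, 62, 44, 92, 52, 89, 50, 78, 41]  (not all equal)
t=19: [53, 66, 66, 57, 32, 26, 34, 32, 34, 23, 30]  (not all equal)
t=20: [61, 32, 32, 63, 61, 52, 85, 7, 83, 49, 59]  (not all equal)
t=21: [62, 67, 67, 62, 32, 32, 40, 35, 39, 32, 31]  (not all equal)
t=22: [62, 32, 32, 63, 67, 58, 47, 10, 47, 56, 67]  (not all equal)
t=23: [63, 67, 67, 63, 32, 29, 42, 28, 42, 29, 32]  (not all equal)
t=24: [63, 33, 33, 63, 64, 59, 85, 21, 85, 59, 64]  (not all equal)
t=25: [64, 68, 68, 64, 32, 33, 53, 37, 53, 33, 32]  (not all equal)
t=26: [63, 33, 33, 63, 68, 67, 51, 30, 51, 67, 68]  (not all equal)
t=27: [64, 68, 68, 64, 33, 32, 61, 36, 61, 32, 33]  (not all equal)
t=28: [64, 33, 33, 64, 67, 68, 50, 30, 50, 68, 67]  (not all equal)
t=29: [64, 68, 68, 64, 33, 32, 61, 36, 61, 32, 33]  (not all equal)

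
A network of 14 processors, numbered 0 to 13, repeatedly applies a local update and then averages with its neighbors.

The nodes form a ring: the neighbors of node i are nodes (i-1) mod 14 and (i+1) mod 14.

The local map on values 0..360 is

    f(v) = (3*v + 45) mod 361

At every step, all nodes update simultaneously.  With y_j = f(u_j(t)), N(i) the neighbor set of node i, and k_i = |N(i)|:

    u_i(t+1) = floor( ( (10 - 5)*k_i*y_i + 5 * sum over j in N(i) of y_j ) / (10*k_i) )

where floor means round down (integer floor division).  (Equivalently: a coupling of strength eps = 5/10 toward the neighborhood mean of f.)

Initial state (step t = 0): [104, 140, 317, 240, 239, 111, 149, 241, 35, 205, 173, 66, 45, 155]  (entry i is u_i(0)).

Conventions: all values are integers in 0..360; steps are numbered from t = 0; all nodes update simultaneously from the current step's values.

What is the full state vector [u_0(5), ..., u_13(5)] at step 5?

Answer: [113, 104, 137, 117, 92, 144, 248, 238, 112, 54, 84, 152, 236, 212]

Derivation:
t=0: [104, 140, 317, 240, 239, 111, 149, 241, 35, 205, 173, 66, 45, 155]
t=1: [241, 209, 173, 100, 35, 51, 81, 93, 161, 237, 237, 217, 188, 208]
t=2: [177, 217, 265, 260, 210, 208, 274, 275, 173, 67, 109, 238, 284, 227]
t=3: [192, 250, 168, 159, 259, 268, 186, 161, 200, 176, 76, 65, 97, 99]
t=4: [233, 148, 152, 152, 122, 149, 194, 215, 236, 245, 249, 272, 313, 320]
t=5: [113, 104, 137, 117, 92, 144, 248, 238, 112, 54, 84, 152, 236, 212]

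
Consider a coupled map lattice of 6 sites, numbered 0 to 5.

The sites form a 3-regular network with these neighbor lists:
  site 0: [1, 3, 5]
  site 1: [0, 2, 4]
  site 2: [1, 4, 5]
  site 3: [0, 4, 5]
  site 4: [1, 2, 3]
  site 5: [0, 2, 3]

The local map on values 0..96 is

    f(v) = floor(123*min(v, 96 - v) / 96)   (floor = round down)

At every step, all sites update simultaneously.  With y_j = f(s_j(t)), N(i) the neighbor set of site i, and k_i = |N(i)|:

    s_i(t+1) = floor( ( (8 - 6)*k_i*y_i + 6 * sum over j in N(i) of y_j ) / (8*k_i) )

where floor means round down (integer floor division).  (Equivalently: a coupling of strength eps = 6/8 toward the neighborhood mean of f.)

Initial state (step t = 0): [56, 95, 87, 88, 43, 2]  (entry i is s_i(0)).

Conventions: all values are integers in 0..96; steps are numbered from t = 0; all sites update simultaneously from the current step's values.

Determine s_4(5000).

Simulating step by step:
t=0: [56, 95, 87, 88, 43, 2]
t=1: [16, 29, 17, 29, 19, 18]
t=2: [29, 25, 26, 26, 29, 25]
t=3: [33, 34, 33, 34, 33, 33]
t=4: [42, 42, 42, 42, 42, 42]
t=5: [53, 53, 53, 53, 53, 53]
t=6: [55, 55, 55, 55, 55, 55]
t=7: [52, 52, 52, 52, 52, 52]
t=8: [56, 56, 56, 56, 56, 56]
t=9: [51, 51, 51, 51, 51, 51]
t=10: [57, 57, 57, 57, 57, 57]
t=11: [49, 49, 49, 49, 49, 49]
t=12: [60, 60, 60, 60, 60, 60]
t=13: [46, 46, 46, 46, 46, 46]
t=14: [58, 58, 58, 58, 58, 58]
t=15: [48, 48, 48, 48, 48, 48]
t=16: [61, 61, 61, 61, 61, 61]
t=17: [44, 44, 44, 44, 44, 44]
t=18: [56, 56, 56, 56, 56, 56]

Answer: s_4(5000) = 57
Key observation: The state at step 8, [56, 56, 56, 56, 56, 56], reappears at step 18: the system is in a cycle of period 10 from step 8 on.  Therefore the state at step 5000 equals the state at step 8 + ((5000 - 8) mod 10) = 10, which is [57, 57, 57, 57, 57, 57].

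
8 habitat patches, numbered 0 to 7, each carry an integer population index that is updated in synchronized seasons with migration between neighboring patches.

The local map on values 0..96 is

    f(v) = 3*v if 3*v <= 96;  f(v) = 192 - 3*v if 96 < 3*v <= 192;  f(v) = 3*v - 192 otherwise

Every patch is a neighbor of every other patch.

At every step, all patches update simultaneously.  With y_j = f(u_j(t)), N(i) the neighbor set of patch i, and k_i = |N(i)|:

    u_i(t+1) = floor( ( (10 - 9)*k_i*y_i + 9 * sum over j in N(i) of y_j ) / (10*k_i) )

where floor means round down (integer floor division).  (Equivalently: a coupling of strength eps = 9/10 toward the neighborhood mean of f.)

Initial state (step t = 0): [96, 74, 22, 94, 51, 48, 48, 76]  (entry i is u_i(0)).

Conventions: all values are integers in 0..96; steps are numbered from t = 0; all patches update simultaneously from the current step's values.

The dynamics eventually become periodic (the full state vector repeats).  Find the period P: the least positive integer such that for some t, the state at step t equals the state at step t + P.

Simulating step by step:
t=0: [96, 74, 22, 94, 51, 48, 48, 76]
t=1: [55, 57, 56, 55, 57, 56, 56, 57]
t=2: [23, 23, 23, 23, 23, 23, 23, 23]
t=3: [69, 69, 69, 69, 69, 69, 69, 69]
t=4: [15, 15, 15, 15, 15, 15, 15, 15]
t=5: [45, 45, 45, 45, 45, 45, 45, 45]
t=6: [57, 57, 57, 57, 57, 57, 57, 57]
t=7: [21, 21, 21, 21, 21, 21, 21, 21]
t=8: [63, 63, 63, 63, 63, 63, 63, 63]
t=9: [3, 3, 3, 3, 3, 3, 3, 3]
t=10: [9, 9, 9, 9, 9, 9, 9, 9]
t=11: [27, 27, 27, 27, 27, 27, 27, 27]
t=12: [81, 81, 81, 81, 81, 81, 81, 81]
t=13: [51, 51, 51, 51, 51, 51, 51, 51]
t=14: [39, 39, 39, 39, 39, 39, 39, 39]
t=15: [75, 75, 75, 75, 75, 75, 75, 75]
t=16: [33, 33, 33, 33, 33, 33, 33, 33]
t=17: [93, 93, 93, 93, 93, 93, 93, 93]
t=18: [87, 87, 87, 87, 87, 87, 87, 87]
t=19: [69, 69, 69, 69, 69, 69, 69, 69]

Answer: 16
Key observation: The state at step 3, [69, 69, 69, 69, 69, 69, 69, 69], reappears at step 19 — and no state repeats earlier — so the cycle the system enters has period 16.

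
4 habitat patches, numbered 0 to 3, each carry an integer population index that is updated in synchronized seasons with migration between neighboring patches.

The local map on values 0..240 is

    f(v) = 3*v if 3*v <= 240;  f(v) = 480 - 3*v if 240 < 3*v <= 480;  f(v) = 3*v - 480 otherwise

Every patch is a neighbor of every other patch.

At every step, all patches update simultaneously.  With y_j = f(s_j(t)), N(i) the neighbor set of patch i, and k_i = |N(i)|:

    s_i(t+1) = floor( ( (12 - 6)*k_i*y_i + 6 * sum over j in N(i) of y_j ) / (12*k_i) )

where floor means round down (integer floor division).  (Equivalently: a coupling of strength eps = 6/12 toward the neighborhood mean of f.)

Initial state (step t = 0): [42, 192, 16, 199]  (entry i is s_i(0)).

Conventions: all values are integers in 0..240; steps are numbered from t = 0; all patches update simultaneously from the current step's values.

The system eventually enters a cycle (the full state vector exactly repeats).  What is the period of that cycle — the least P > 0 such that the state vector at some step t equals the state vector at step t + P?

Simulating step by step:
t=0: [42, 192, 16, 199]
t=1: [106, 96, 80, 103]
t=2: [181, 191, 207, 184]
t=3: [82, 92, 108, 85]
t=4: [214, 204, 188, 211]
t=5: [142, 132, 116, 139]
t=6: [73, 83, 99, 76]
t=7: [216, 220, 204, 219]
t=8: [165, 169, 153, 168]
t=9: [19, 23, 21, 22]
t=10: [61, 65, 63, 64]
t=11: [187, 191, 189, 190]
t=12: [85, 89, 87, 88]
t=13: [220, 216, 218, 217]
t=14: [175, 171, 173, 172]
t=15: [40, 36, 38, 37]
t=16: [115, 111, 113, 112]
t=17: [139, 143, 141, 142]
t=18: [58, 54, 56, 55]
t=19: [169, 165, 167, 166]
t=20: [22, 18, 20, 19]
t=21: [61, 57, 59, 58]
t=22: [178, 174, 176, 175]
t=23: [49, 45, 47, 46]
t=24: [142, 138, 140, 139]
t=25: [58, 62, 60, 61]
t=26: [178, 182, 180, 181]
t=27: [58, 62, 60, 61]

Answer: 2
Key observation: The state at step 25, [58, 62, 60, 61], reappears at step 27 — and no state repeats earlier — so the cycle the system enters has period 2.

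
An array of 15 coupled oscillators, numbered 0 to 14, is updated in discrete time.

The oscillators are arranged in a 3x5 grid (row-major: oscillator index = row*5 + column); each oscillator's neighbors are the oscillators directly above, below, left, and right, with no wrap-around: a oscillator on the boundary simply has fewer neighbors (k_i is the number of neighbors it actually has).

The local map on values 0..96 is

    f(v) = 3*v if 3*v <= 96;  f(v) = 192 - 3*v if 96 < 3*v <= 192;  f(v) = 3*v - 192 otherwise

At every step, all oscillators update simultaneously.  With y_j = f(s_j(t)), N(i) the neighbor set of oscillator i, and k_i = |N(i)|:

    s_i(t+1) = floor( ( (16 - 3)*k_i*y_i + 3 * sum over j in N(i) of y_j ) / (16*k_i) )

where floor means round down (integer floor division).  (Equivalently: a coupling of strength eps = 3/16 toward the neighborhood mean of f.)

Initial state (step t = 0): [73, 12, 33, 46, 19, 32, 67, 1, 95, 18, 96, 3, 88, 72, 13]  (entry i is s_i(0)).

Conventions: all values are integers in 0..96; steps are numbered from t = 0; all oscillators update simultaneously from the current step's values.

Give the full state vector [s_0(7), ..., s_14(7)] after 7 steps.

Simulating step by step:
t=0: [73, 12, 33, 46, 19, 32, 67, 1, 95, 18, 96, 3, 88, 72, 13]
t=1: [34, 37, 81, 59, 56, 86, 14, 14, 81, 55, 87, 18, 60, 32, 39]
t=2: [86, 77, 50, 20, 23, 66, 45, 41, 49, 31, 67, 51, 21, 86, 72]
t=3: [57, 42, 44, 58, 70, 13, 53, 65, 50, 84, 11, 39, 62, 61, 34]
t=4: [26, 60, 54, 22, 21, 37, 35, 9, 38, 58, 37, 65, 10, 15, 79]
t=5: [72, 21, 30, 64, 59, 81, 76, 32, 70, 26, 73, 14, 29, 46, 42]
t=6: [30, 60, 83, 7, 19, 46, 41, 88, 25, 69, 30, 43, 82, 54, 66]
t=7: [79, 23, 52, 28, 49, 59, 65, 70, 67, 20, 84, 64, 54, 32, 9]

Answer: [79, 23, 52, 28, 49, 59, 65, 70, 67, 20, 84, 64, 54, 32, 9]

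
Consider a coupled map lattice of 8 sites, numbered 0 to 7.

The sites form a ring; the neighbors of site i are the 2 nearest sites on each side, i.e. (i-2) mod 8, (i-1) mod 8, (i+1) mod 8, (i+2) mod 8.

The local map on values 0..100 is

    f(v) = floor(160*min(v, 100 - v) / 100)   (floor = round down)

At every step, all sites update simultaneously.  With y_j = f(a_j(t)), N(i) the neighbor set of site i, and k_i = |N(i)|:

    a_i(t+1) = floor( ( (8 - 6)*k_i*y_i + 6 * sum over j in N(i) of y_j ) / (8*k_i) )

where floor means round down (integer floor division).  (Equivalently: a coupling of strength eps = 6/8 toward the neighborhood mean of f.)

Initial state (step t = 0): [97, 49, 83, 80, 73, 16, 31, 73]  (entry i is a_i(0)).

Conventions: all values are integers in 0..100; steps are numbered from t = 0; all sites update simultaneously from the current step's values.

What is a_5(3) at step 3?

Answer: a_5(3) = 66

Derivation:
t=0: [97, 49, 83, 80, 73, 16, 31, 73]
t=1: [37, 39, 36, 40, 35, 37, 33, 40]
t=2: [58, 61, 59, 59, 57, 59, 57, 59]
t=3: [65, 64, 65, 65, 66, 66, 66, 65]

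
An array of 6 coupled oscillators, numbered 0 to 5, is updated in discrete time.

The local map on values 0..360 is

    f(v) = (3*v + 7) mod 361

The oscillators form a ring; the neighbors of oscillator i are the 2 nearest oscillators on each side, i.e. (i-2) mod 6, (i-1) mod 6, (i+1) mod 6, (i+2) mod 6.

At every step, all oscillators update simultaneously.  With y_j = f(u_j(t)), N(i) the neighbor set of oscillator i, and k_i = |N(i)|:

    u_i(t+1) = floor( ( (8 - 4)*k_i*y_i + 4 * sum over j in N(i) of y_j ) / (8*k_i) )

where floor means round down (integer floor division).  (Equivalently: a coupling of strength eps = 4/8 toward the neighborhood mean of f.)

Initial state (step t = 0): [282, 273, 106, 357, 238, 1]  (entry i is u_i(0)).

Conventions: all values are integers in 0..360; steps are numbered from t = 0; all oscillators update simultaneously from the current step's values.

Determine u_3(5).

Answer: u_3(5) = 116

Derivation:
t=0: [282, 273, 106, 357, 238, 1]
t=1: [165, 154, 281, 277, 282, 123]
t=2: [118, 104, 126, 105, 115, 69]
t=3: [113, 229, 136, 274, 246, 231]
t=4: [266, 272, 128, 147, 117, 270]
t=5: [114, 87, 93, 116, 215, 126]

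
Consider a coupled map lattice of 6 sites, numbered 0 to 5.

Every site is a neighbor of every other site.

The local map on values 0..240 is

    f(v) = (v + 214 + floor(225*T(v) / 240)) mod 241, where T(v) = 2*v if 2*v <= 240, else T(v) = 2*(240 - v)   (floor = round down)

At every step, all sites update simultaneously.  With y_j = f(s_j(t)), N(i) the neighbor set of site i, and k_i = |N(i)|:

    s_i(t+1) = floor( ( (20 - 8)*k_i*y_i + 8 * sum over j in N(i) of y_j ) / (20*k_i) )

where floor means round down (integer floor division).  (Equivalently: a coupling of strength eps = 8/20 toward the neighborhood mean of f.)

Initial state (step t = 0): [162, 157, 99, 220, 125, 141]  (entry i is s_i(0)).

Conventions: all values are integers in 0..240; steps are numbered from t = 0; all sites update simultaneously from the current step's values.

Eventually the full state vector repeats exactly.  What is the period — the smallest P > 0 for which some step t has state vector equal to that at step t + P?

Answer: 2
Key observation: The state at step 34, [227, 227, 227, 227, 227, 227], reappears at step 36 — and no state repeats earlier — so the cycle the system enters has period 2.

Derivation:
t=0: [162, 157, 99, 220, 125, 141]
t=1: [57, 59, 45, 156, 74, 66]
t=2: [132, 135, 114, 85, 157, 146]
t=3: [74, 73, 70, 153, 63, 68]
t=4: [169, 167, 163, 97, 152, 160]
t=5: [34, 34, 37, 21, 42, 38]
t=6: [70, 70, 75, 51, 82, 76]
t=7: [174, 174, 182, 146, 192, 183]
t=8: [28, 28, 24, 41, 20, 24]
t=9: [52, 52, 46, 71, 40, 46]
t=10: [120, 120, 112, 149, 103, 112]
t=11: [67, 67, 55, 53, 41, 55]
t=12: [150, 150, 132, 129, 111, 132]
t=13: [54, 54, 62, 64, 54, 62]
t=14: [134, 134, 145, 149, 134, 145]
t=15: [61, 61, 56, 54, 61, 56]
t=16: [144, 144, 136, 133, 144, 136]
t=17: [57, 57, 61, 62, 57, 61]
t=18: [139, 139, 145, 146, 139, 145]
t=19: [58, 58, 56, 55, 58, 56]
t=20: [137, 137, 134, 133, 137, 134]
t=21: [62, 62, 63, 64, 62, 63]
t=22: [151, 151, 153, 155, 151, 153]
t=23: [48, 48, 48, 47, 48, 48]
t=24: [110, 110, 110, 109, 110, 110]
t=25: [47, 47, 47, 46, 47, 47]
t=26: [107, 107, 107, 106, 107, 107]
t=27: [38, 38, 38, 37, 38, 38]
t=28: [81, 81, 81, 80, 81, 81]
t=29: [204, 204, 204, 203, 204, 204]
t=30: [3, 3, 3, 3, 3, 3]
t=31: [222, 222, 222, 222, 222, 222]
t=32: [228, 228, 228, 228, 228, 228]
t=33: [223, 223, 223, 223, 223, 223]
t=34: [227, 227, 227, 227, 227, 227]
t=35: [224, 224, 224, 224, 224, 224]
t=36: [227, 227, 227, 227, 227, 227]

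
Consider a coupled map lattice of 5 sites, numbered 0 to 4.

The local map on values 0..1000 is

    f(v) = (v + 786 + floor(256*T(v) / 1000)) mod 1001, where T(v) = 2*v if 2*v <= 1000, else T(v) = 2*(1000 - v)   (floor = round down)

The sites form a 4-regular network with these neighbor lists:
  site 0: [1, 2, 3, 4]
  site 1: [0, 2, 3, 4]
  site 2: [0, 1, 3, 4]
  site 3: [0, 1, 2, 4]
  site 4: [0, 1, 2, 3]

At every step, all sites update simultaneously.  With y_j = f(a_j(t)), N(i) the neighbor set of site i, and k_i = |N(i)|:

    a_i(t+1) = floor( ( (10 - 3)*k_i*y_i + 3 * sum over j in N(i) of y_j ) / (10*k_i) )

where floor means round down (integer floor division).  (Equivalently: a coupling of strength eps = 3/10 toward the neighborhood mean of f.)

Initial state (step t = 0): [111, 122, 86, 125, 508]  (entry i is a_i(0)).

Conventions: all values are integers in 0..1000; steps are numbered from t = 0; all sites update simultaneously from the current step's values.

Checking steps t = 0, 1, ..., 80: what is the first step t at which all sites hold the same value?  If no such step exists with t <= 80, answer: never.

Answer: 6
Key observation: Synchronization is absorbing here: once all sites are equal they stay equal, and step 6 is the first all-equal step.

Derivation:
t=0: [111, 122, 86, 125, 508]  (not all equal)
t=1: [922, 933, 899, 936, 666]  (not all equal)
t=2: [736, 740, 729, 741, 659]  (not all equal)
t=3: [653, 654, 650, 654, 629]  (not all equal)
t=4: [614, 614, 613, 614, 606]  (not all equal)
t=5: [595, 595, 595, 595, 593]  (not all equal)
t=6: [586, 586, 586, 586, 586]  (all equal)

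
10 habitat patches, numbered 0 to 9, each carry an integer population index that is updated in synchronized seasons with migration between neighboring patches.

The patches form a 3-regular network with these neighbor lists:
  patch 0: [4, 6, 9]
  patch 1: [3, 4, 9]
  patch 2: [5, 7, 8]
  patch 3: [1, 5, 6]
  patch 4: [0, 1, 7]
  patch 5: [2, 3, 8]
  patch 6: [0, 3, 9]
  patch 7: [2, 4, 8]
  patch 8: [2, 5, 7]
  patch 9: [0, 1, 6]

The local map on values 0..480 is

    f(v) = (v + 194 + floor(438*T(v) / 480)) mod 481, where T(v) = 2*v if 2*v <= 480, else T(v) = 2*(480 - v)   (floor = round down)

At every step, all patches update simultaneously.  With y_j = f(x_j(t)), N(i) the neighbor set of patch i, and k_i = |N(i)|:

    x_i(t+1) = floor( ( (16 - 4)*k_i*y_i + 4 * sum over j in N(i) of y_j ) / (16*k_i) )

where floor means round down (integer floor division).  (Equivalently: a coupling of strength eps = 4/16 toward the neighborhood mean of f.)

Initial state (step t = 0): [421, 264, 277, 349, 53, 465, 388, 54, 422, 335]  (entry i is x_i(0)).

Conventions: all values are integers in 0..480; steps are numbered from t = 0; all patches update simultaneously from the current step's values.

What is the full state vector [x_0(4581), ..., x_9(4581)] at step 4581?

Answer: [320, 320, 320, 320, 320, 320, 320, 320, 320, 320]
Key observation: The state at step 12, [325, 325, 325, 325, 325, 325, 325, 325, 325, 325], reappears at step 14: the system is in a cycle of period 2 from step 12 on.  Therefore the state at step 4581 equals the state at step 12 + ((4581 - 12) mod 2) = 13, which is [320, 320, 320, 320, 320, 320, 320, 320, 320, 320].

Derivation:
t=0: [421, 264, 277, 349, 53, 465, 388, 54, 422, 335]
t=1: [257, 357, 335, 296, 337, 228, 272, 338, 255, 307]
t=2: [366, 302, 321, 342, 314, 353, 360, 315, 365, 337]
t=3: [292, 333, 319, 306, 326, 299, 294, 325, 294, 309]
t=4: [344, 318, 327, 335, 321, 340, 344, 322, 341, 334]
t=5: [307, 323, 317, 312, 322, 309, 306, 321, 309, 312]
t=6: [333, 323, 327, 330, 324, 333, 335, 325, 332, 331]
t=7: [314, 320, 318, 316, 320, 314, 312, 319, 315, 315]
t=8: [328, 325, 326, 328, 325, 328, 330, 325, 328, 328]
t=9: [318, 319, 319, 318, 319, 318, 316, 319, 318, 318]
t=10: [326, 325, 325, 326, 325, 325, 327, 325, 325, 326]
t=11: [319, 320, 320, 319, 320, 320, 319, 320, 320, 319]
t=12: [325, 325, 325, 325, 325, 325, 325, 325, 325, 325]
t=13: [320, 320, 320, 320, 320, 320, 320, 320, 320, 320]
t=14: [325, 325, 325, 325, 325, 325, 325, 325, 325, 325]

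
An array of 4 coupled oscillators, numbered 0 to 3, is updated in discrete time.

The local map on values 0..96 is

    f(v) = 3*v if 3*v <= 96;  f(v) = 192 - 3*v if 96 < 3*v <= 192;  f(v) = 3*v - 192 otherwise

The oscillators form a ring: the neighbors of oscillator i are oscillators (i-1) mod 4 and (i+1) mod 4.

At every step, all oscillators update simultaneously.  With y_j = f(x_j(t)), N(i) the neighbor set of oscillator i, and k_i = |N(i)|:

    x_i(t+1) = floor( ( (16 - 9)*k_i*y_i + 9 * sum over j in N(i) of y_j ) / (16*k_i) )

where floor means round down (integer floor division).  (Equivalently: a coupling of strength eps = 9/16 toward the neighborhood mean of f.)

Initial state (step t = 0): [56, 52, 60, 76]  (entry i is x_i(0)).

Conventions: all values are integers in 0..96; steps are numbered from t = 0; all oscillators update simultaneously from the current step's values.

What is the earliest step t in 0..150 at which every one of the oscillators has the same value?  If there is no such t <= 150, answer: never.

Answer: 15
Key observation: Synchronization is absorbing here: once all oscillators are equal they stay equal, and step 15 is the first all-equal step.

Derivation:
t=0: [56, 52, 60, 76]  (not all equal)
t=1: [30, 25, 25, 25]  (not all equal)
t=2: [81, 79, 75, 79]  (not all equal)
t=3: [47, 43, 39, 43]  (not all equal)
t=4: [57, 63, 68, 63]  (not all equal)
t=5: [10, 10, 6, 10]  (not all equal)
t=6: [30, 26, 24, 26]  (not all equal)
t=7: [83, 79, 75, 79]  (not all equal)
t=8: [50, 45, 39, 45]  (not all equal)
t=9: [50, 57, 64, 57]  (not all equal)
t=10: [30, 21, 11, 21]  (not all equal)
t=11: [74, 62, 49, 62]  (not all equal)
t=12: [16, 23, 23, 23]  (not all equal)
t=13: [59, 63, 69, 63]  (not all equal)
t=14: [8, 9, 8, 9]  (not all equal)
t=15: [25, 25, 25, 25]  (all equal)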